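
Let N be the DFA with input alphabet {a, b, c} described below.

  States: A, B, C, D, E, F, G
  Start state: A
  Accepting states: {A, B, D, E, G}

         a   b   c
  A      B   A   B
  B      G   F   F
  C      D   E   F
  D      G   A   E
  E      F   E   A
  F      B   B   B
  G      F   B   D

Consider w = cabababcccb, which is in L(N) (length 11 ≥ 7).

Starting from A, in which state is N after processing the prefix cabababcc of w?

B

Run of N on the first 9 characters of w = c a b a b a b c c:
  step 0: A  (start)
  step 1: B  (read c: A→B)
  step 2: G  (read a: B→G)
  step 3: B  (read b: G→B)
  step 4: G  (read a: B→G)
  step 5: B  (read b: G→B)
  step 6: G  (read a: B→G)
  step 7: B  (read b: G→B)
  step 8: F  (read c: B→F)
  step 9: B  (read c: F→B)

After reading 9 characters, N is in state B.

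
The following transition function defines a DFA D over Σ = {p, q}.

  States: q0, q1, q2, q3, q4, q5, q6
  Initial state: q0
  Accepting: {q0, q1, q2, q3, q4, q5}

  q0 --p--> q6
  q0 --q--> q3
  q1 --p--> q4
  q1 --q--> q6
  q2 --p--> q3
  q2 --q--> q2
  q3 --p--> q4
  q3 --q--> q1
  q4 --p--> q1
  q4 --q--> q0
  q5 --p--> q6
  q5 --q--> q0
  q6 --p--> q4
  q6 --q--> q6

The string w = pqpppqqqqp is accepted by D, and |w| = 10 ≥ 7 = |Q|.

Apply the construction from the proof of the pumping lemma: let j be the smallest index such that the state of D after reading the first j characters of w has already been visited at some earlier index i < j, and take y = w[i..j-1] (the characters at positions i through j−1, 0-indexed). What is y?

State sequence: q0 -p-> q6 -q-> q6 -p-> q4 -p-> q1 -p-> q4 -q-> q0 -q-> q3 -q-> q1 -q-> q6 -p-> q4
First repeat at step 2: q6 was already visited.

So i = 1, j = 2, giving x = w[0:1] = p, y = w[1:2] = q, z = w[2:10] = pppqqqqp.
Check: |xy| = 2 ≤ 7 and |y| = 1 ≥ 1. Reading y takes D from q6 back to q6, so every xyⁱz is accepted.

q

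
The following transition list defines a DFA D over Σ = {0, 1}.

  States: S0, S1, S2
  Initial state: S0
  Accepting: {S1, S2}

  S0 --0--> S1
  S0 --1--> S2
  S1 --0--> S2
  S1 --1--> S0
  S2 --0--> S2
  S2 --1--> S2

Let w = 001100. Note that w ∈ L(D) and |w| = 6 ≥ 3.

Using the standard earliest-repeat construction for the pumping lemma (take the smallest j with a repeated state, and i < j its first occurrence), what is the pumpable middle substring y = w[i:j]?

1

Run of D on w = 0 0 1 1 0 0:
  step 0: S0  (start)
  step 1: S1  (read 0: S0→S1)
  step 2: S2  (read 0: S1→S2)
  step 3: S2  (read 1: S2→S2)   ← first repeat (S2 seen earlier)
  step 4: S2  (read 1: S2→S2)
  step 5: S2  (read 0: S2→S2)
  step 6: S2  (read 0: S2→S2)

So i = 2, j = 3, giving x = w[0:2] = 00, y = w[2:3] = 1, z = w[3:6] = 100.
Check: |xy| = 3 ≤ 3 and |y| = 1 ≥ 1. Reading y takes D from S2 back to S2, so every xyⁱz is accepted.
Since D has 3 states, any run of length ≥ 3 visits 3+1 states, so by pigeonhole some state repeats within the first 3 steps — that repeat gives the pumpable loop.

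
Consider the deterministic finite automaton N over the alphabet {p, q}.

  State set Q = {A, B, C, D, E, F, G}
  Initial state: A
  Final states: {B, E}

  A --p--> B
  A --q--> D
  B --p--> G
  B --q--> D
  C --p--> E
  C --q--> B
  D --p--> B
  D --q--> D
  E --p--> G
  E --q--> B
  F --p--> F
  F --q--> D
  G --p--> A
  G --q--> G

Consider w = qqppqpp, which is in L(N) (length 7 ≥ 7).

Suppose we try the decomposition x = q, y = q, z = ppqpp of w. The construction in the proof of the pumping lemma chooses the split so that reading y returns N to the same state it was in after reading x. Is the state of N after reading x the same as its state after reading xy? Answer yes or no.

State sequence: A -q-> D -q-> D

After x (step 1): D. After xy (step 2): D.
They match, so y = q drives N around a cycle from D back to itself; pumping y any number of times keeps N in D before reading z, and xyⁱz ∈ L(N) for every i ≥ 0.

yes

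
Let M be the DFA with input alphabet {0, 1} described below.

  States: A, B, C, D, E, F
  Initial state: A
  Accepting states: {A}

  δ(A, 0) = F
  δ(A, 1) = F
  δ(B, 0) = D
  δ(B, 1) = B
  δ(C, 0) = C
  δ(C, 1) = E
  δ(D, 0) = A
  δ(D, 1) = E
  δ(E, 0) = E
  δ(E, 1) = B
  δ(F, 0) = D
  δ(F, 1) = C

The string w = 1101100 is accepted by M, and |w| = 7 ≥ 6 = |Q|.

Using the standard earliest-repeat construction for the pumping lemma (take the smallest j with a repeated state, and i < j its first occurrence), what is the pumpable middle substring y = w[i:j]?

0

State sequence: A -1-> F -1-> C -0-> C -1-> E -1-> B -0-> D -0-> A
First repeat at step 3: C was already visited.

So i = 2, j = 3, giving x = w[0:2] = 11, y = w[2:3] = 0, z = w[3:7] = 1100.
Check: |xy| = 3 ≤ 6 and |y| = 1 ≥ 1. Reading y takes M from C back to C, so every xyⁱz is accepted.
With |Q| = 6, pigeonhole forces a state repeat no later than step 6; the substring read between the first and second visits to that state can be pumped.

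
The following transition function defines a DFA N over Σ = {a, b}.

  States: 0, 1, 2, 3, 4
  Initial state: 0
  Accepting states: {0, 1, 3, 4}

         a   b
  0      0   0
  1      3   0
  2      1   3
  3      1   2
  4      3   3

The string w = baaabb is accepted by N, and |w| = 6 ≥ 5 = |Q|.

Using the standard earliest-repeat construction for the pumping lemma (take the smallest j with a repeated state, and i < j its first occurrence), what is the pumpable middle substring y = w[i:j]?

State sequence: 0 -b-> 0 -a-> 0 -a-> 0 -a-> 0 -b-> 0 -b-> 0
First repeat at step 1: 0 was already visited.

So i = 0, j = 1, giving x = w[0:0] = ε, y = w[0:1] = b, z = w[1:6] = aaabb.
Check: |xy| = 1 ≤ 5 and |y| = 1 ≥ 1. Reading y takes N from 0 back to 0, so every xyⁱz is accepted.
With |Q| = 5, pigeonhole forces a state repeat no later than step 5; the substring read between the first and second visits to that state can be pumped.

b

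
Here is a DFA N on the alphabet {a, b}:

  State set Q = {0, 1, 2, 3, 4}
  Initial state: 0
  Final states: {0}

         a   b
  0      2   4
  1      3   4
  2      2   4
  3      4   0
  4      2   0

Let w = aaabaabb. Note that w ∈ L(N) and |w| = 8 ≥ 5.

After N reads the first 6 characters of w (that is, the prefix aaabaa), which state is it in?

2

State sequence: 0 -a-> 2 -a-> 2 -a-> 2 -b-> 4 -a-> 2 -a-> 2

After reading 6 characters, N is in state 2.
(This kind of state-tracing is the core of the pumping-lemma construction: with 5 states, pigeonhole forces a repeat within the first 5 steps.)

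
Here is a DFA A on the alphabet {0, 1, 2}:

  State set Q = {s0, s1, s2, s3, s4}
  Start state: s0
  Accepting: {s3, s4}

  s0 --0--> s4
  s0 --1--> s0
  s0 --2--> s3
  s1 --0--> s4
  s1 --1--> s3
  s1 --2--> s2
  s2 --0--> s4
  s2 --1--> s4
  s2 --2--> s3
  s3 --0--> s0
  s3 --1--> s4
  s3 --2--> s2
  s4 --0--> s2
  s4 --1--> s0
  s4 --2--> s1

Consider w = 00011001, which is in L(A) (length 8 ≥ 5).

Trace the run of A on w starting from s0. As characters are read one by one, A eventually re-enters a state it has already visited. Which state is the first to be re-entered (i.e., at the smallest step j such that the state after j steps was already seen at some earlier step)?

Run of A on w = 0 0 0 1 1 0 0 1:
  step 0: s0  (start)
  step 1: s4  (read 0: s0→s4)
  step 2: s2  (read 0: s4→s2)
  step 3: s4  (read 0: s2→s4)   ← first repeat (s4 seen earlier)
  step 4: s0  (read 1: s4→s0)
  step 5: s0  (read 1: s0→s0)
  step 6: s4  (read 0: s0→s4)
  step 7: s2  (read 0: s4→s2)
  step 8: s4  (read 1: s2→s4)

The earliest repeat is at step j = 3: A is in s4, which it already visited at step i = 1.
Pumping length from the standard proof: p = 5 (the number of states). The repeated state found above gives |xy| = j ≤ 5 and |y| = j − i ≥ 1.

s4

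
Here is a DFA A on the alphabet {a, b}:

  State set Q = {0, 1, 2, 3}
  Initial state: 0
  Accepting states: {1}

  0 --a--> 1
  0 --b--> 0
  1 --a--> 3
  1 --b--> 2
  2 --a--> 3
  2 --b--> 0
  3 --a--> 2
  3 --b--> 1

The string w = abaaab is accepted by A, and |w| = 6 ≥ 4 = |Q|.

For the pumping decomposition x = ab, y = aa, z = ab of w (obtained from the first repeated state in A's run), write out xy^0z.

abab

xy⁰z = xz = ab·ab = abab.
Reading y = aa takes A from 2 back to 2, so after x the machine is still in 2, and z then leads to the accepting state 1. Hence abab ∈ L(A).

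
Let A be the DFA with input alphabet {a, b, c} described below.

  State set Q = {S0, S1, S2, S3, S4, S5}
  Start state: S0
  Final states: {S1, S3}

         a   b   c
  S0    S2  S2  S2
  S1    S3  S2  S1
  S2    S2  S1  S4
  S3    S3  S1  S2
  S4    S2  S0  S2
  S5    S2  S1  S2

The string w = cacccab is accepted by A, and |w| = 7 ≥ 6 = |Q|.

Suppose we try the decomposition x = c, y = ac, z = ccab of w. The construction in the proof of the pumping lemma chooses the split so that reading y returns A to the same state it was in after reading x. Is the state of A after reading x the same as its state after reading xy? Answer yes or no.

no

Run of A on the first 3 characters of w = c a c:
  step 0: S0  (start)
  step 1: S2  (read c: S0→S2)
  step 2: S2  (read a: S2→S2)
  step 3: S4  (read c: S2→S4)

After x (step 1): S2. After xy (step 3): S4.
They differ (S2 ≠ S4), so y is not a cycle from the state after x; this split is not the one the pumping-lemma construction produces, and pumping y need not keep the string in L(A).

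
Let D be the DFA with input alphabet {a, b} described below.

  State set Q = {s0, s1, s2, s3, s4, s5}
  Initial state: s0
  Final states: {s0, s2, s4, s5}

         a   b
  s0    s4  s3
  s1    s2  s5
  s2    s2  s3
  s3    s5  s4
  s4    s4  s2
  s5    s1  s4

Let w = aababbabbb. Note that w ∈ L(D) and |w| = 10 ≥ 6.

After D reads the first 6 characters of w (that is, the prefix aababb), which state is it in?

State sequence: s0 -a-> s4 -a-> s4 -b-> s2 -a-> s2 -b-> s3 -b-> s4

After reading 6 characters, D is in state s4.
(This kind of state-tracing is the core of the pumping-lemma construction: with 6 states, pigeonhole forces a repeat within the first 6 steps.)

s4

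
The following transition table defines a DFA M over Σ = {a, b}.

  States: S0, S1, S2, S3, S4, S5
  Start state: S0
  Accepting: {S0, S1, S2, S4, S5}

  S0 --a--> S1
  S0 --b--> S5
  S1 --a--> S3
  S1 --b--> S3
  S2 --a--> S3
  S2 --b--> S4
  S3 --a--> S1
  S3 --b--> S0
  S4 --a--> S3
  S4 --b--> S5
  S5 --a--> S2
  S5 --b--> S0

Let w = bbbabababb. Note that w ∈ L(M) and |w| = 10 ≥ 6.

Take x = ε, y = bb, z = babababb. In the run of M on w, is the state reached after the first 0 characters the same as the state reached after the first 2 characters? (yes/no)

yes

State sequence: S0 -b-> S5 -b-> S0

After x (step 0): S0. After xy (step 2): S0.
They match, so y = bb drives M around a cycle from S0 back to itself; pumping y any number of times keeps M in S0 before reading z, and xyⁱz ∈ L(M) for every i ≥ 0.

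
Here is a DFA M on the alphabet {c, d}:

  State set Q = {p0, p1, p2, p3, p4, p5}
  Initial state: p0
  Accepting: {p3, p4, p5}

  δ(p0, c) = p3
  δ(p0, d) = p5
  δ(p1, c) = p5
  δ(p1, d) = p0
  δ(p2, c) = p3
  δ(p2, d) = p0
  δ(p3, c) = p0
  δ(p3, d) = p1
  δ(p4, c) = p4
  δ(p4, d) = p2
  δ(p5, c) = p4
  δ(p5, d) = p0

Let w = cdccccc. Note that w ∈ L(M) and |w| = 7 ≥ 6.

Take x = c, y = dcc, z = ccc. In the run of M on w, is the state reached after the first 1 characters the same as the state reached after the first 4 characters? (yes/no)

no

State sequence: p0 -c-> p3 -d-> p1 -c-> p5 -c-> p4

After x (step 1): p3. After xy (step 4): p4.
They differ (p3 ≠ p4), so y is not a cycle from the state after x; this split is not the one the pumping-lemma construction produces, and pumping y need not keep the string in L(M).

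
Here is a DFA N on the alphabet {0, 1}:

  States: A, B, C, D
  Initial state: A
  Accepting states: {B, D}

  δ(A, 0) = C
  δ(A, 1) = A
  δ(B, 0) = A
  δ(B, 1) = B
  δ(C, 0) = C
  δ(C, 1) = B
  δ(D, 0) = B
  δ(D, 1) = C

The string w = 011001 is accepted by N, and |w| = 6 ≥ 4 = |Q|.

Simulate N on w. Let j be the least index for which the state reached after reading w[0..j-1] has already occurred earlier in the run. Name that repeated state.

State sequence: A -0-> C -1-> B -1-> B -0-> A -0-> C -1-> B
First repeat at step 3: B was already visited.

The earliest repeat is at step j = 3: N is in B, which it already visited at step i = 2.
The DFA has 4 states, so the proof of the pumping lemma guarantees a repeated state among the first 4+1 visited; the segment between the two visits is the pumpable y.

B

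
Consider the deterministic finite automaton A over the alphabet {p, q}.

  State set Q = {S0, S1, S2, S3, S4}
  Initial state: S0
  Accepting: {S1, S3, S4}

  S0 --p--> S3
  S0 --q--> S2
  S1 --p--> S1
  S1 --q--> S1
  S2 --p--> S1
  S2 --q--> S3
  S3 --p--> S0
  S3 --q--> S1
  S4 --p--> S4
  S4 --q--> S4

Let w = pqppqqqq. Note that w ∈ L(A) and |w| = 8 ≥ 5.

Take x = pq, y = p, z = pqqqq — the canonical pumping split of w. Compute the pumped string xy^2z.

pqpppqqqq

xy^2z = pq·p·p·pqqqq = pqpppqqqq.
Reading y = p takes A from S1 back to S1, so after x·y·y the machine is still in S1, and z then leads to the accepting state S1. Hence pqpppqqqq ∈ L(A).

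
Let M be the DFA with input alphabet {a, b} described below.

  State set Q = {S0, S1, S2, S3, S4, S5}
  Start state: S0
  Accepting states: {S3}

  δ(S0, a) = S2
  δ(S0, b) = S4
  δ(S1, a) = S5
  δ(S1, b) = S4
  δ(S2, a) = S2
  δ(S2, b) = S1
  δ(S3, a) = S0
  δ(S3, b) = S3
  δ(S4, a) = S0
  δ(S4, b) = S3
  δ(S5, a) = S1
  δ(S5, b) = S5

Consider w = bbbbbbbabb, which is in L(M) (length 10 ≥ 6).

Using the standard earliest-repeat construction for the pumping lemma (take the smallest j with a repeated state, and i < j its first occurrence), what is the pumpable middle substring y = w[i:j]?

b

State sequence: S0 -b-> S4 -b-> S3 -b-> S3 -b-> S3 -b-> S3 -b-> S3 -b-> S3 -a-> S0 -b-> S4 -b-> S3
First repeat at step 3: S3 was already visited.

So i = 2, j = 3, giving x = w[0:2] = bb, y = w[2:3] = b, z = w[3:10] = bbbbabb.
Check: |xy| = 3 ≤ 6 and |y| = 1 ≥ 1. Reading y takes M from S3 back to S3, so every xyⁱz is accepted.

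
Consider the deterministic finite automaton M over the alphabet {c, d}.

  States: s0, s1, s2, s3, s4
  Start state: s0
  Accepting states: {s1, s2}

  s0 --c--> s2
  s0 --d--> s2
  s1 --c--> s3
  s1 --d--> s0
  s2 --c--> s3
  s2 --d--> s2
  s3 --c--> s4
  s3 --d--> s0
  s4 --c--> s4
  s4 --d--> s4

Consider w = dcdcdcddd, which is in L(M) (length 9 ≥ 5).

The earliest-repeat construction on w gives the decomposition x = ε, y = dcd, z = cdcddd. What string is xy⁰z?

xy⁰z = xz = ε·cdcddd = cdcddd.
Reading y = dcd takes M from s0 back to s0, so after x the machine is still in s0, and z then leads to the accepting state s2. Hence cdcddd ∈ L(M).

cdcddd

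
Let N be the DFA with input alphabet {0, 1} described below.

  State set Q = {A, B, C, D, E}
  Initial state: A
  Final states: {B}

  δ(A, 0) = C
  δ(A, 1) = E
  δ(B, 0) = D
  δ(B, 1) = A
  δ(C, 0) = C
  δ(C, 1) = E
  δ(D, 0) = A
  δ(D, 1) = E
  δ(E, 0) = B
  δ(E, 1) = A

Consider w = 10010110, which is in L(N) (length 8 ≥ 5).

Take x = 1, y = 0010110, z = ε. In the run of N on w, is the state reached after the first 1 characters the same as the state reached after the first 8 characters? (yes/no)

Run of N on the first 8 characters of w = 1 0 0 1 0 1 1 0:
  step 0: A  (start)
  step 1: E  (read 1: A→E)
  step 2: B  (read 0: E→B)
  step 3: D  (read 0: B→D)
  step 4: E  (read 1: D→E)
  step 5: B  (read 0: E→B)
  step 6: A  (read 1: B→A)
  step 7: E  (read 1: A→E)
  step 8: B  (read 0: E→B)

After x (step 1): E. After xy (step 8): B.
They differ (E ≠ B), so y is not a cycle from the state after x; this split is not the one the pumping-lemma construction produces, and pumping y need not keep the string in L(N).

no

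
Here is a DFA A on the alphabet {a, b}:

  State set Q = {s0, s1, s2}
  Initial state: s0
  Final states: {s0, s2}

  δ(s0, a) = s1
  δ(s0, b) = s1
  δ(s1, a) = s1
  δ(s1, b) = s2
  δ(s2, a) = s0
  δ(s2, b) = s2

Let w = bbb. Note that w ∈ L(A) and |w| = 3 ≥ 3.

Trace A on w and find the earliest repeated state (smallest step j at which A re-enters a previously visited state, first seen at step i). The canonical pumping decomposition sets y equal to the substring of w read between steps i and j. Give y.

Run of A on w = b b b:
  step 0: s0  (start)
  step 1: s1  (read b: s0→s1)
  step 2: s2  (read b: s1→s2)
  step 3: s2  (read b: s2→s2)   ← first repeat (s2 seen earlier)

So i = 2, j = 3, giving x = w[0:2] = bb, y = w[2:3] = b, z = w[3:3] = ε.
Check: |xy| = 3 ≤ 3 and |y| = 1 ≥ 1. Reading y takes A from s2 back to s2, so every xyⁱz is accepted.
Pumping length from the standard proof: p = 3 (the number of states). The repeated state found above gives |xy| = j ≤ 3 and |y| = j − i ≥ 1.

b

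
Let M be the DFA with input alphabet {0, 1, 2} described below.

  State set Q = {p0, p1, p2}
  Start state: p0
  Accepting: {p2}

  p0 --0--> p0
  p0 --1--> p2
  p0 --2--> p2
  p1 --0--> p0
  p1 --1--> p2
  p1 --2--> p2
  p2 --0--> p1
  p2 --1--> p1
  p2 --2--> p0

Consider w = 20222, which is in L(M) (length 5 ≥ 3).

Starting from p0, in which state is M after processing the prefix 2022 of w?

State sequence: p0 -2-> p2 -0-> p1 -2-> p2 -2-> p0

After reading 4 characters, M is in state p0.

p0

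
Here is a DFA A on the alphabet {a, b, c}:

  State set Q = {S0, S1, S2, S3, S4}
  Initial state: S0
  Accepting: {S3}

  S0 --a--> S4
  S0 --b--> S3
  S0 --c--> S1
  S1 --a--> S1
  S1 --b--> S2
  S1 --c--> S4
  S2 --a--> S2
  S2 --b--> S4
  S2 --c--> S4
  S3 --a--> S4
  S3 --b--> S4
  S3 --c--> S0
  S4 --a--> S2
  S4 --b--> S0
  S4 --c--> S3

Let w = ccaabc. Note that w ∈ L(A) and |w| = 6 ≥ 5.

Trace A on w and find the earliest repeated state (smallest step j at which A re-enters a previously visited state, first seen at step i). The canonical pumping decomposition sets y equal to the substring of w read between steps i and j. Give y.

a

Run of A on w = c c a a b c:
  step 0: S0  (start)
  step 1: S1  (read c: S0→S1)
  step 2: S4  (read c: S1→S4)
  step 3: S2  (read a: S4→S2)
  step 4: S2  (read a: S2→S2)   ← first repeat (S2 seen earlier)
  step 5: S4  (read b: S2→S4)
  step 6: S3  (read c: S4→S3)

So i = 3, j = 4, giving x = w[0:3] = cca, y = w[3:4] = a, z = w[4:6] = bc.
Check: |xy| = 4 ≤ 5 and |y| = 1 ≥ 1. Reading y takes A from S2 back to S2, so every xyⁱz is accepted.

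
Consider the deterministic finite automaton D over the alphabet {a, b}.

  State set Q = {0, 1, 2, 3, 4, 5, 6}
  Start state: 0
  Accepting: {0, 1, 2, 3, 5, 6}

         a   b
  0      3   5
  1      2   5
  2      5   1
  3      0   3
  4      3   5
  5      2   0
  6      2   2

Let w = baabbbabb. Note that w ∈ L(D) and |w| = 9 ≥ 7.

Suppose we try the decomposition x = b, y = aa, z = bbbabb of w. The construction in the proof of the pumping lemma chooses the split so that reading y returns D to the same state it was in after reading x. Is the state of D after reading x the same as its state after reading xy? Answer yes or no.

State sequence: 0 -b-> 5 -a-> 2 -a-> 5

After x (step 1): 5. After xy (step 3): 5.
They match, so y = aa drives D around a cycle from 5 back to itself; pumping y any number of times keeps D in 5 before reading z, and xyⁱz ∈ L(D) for every i ≥ 0.

yes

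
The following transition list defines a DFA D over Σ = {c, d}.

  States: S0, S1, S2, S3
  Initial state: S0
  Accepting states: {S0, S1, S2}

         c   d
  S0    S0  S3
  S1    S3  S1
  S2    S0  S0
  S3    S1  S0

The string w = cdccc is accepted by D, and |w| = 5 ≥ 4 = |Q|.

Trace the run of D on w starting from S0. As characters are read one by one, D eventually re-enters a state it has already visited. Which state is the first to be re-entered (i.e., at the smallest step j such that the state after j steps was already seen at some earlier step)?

S0

Run of D on w = c d c c c:
  step 0: S0  (start)
  step 1: S0  (read c: S0→S0)   ← first repeat (S0 seen earlier)
  step 2: S3  (read d: S0→S3)
  step 3: S1  (read c: S3→S1)
  step 4: S3  (read c: S1→S3)
  step 5: S1  (read c: S3→S1)

The earliest repeat is at step j = 1: D is in S0, which it already visited at step i = 0.
Pumping length from the standard proof: p = 4 (the number of states). The repeated state found above gives |xy| = j ≤ 4 and |y| = j − i ≥ 1.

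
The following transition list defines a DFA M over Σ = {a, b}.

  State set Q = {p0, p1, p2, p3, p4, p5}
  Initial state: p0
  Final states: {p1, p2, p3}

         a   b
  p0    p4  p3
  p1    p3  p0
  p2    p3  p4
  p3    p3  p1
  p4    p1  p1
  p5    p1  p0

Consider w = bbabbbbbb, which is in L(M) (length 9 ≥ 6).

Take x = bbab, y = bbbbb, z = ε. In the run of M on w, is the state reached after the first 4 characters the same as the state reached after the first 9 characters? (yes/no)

Run of M on the first 9 characters of w = b b a b b b b b b:
  step 0: p0  (start)
  step 1: p3  (read b: p0→p3)
  step 2: p1  (read b: p3→p1)
  step 3: p3  (read a: p1→p3)
  step 4: p1  (read b: p3→p1)
  step 5: p0  (read b: p1→p0)
  step 6: p3  (read b: p0→p3)
  step 7: p1  (read b: p3→p1)
  step 8: p0  (read b: p1→p0)
  step 9: p3  (read b: p0→p3)

After x (step 4): p1. After xy (step 9): p3.
They differ (p1 ≠ p3), so y is not a cycle from the state after x; this split is not the one the pumping-lemma construction produces, and pumping y need not keep the string in L(M).

no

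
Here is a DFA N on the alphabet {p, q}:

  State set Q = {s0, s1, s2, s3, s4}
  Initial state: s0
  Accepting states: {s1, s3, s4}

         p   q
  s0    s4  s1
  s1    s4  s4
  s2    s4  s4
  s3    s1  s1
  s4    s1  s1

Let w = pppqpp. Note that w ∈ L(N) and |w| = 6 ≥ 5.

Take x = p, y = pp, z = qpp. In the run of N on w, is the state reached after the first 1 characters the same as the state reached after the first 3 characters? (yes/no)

yes

Run of N on the first 3 characters of w = p p p:
  step 0: s0  (start)
  step 1: s4  (read p: s0→s4)
  step 2: s1  (read p: s4→s1)
  step 3: s4  (read p: s1→s4)

After x (step 1): s4. After xy (step 3): s4.
They match, so y = pp drives N around a cycle from s4 back to itself; pumping y any number of times keeps N in s4 before reading z, and xyⁱz ∈ L(N) for every i ≥ 0.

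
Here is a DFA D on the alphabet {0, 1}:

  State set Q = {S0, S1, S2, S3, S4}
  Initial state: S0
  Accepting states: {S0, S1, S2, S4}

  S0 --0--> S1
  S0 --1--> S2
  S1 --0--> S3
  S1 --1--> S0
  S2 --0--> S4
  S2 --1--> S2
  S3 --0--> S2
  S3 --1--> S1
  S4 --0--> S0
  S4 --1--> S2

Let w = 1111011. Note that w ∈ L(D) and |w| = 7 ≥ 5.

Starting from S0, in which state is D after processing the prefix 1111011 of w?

S2

State sequence: S0 -1-> S2 -1-> S2 -1-> S2 -1-> S2 -0-> S4 -1-> S2 -1-> S2

After reading 7 characters, D is in state S2.
(This kind of state-tracing is the core of the pumping-lemma construction: with 5 states, pigeonhole forces a repeat within the first 5 steps.)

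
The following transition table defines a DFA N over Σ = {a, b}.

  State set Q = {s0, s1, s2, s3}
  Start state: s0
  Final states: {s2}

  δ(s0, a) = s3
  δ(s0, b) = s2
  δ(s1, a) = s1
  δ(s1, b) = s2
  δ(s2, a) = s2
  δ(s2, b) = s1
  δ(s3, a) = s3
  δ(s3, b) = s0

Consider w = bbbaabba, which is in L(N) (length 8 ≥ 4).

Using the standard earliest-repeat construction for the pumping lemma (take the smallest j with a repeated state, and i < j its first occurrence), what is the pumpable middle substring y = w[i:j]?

Run of N on w = b b b a a b b a:
  step 0: s0  (start)
  step 1: s2  (read b: s0→s2)
  step 2: s1  (read b: s2→s1)
  step 3: s2  (read b: s1→s2)   ← first repeat (s2 seen earlier)
  step 4: s2  (read a: s2→s2)
  step 5: s2  (read a: s2→s2)
  step 6: s1  (read b: s2→s1)
  step 7: s2  (read b: s1→s2)
  step 8: s2  (read a: s2→s2)

So i = 1, j = 3, giving x = w[0:1] = b, y = w[1:3] = bb, z = w[3:8] = aabba.
Check: |xy| = 3 ≤ 4 and |y| = 2 ≥ 1. Reading y takes N from s2 back to s2, so every xyⁱz is accepted.

bb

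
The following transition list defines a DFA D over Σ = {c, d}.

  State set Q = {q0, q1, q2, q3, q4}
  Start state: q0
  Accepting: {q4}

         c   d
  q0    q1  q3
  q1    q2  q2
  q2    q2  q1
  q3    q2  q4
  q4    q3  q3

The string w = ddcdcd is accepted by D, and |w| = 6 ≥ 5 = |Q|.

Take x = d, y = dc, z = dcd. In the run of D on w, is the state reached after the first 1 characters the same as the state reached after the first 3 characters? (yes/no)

yes

State sequence: q0 -d-> q3 -d-> q4 -c-> q3

After x (step 1): q3. After xy (step 3): q3.
They match, so y = dc drives D around a cycle from q3 back to itself; pumping y any number of times keeps D in q3 before reading z, and xyⁱz ∈ L(D) for every i ≥ 0.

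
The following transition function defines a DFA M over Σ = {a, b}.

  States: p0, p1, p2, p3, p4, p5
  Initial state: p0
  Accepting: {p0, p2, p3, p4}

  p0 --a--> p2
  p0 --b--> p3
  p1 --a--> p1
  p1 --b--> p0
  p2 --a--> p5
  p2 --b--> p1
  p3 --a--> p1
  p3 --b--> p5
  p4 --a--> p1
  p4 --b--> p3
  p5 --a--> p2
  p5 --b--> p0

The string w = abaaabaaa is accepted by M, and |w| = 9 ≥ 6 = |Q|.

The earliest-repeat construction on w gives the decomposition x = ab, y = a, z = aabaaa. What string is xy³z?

xy^3z = ab·a·a·a·aabaaa = abaaaaabaaa.
Reading y = a takes M from p1 back to p1, so after x·y·y·y the machine is still in p1, and z then leads to the accepting state p2. Hence abaaaaabaaa ∈ L(M).

abaaaaabaaa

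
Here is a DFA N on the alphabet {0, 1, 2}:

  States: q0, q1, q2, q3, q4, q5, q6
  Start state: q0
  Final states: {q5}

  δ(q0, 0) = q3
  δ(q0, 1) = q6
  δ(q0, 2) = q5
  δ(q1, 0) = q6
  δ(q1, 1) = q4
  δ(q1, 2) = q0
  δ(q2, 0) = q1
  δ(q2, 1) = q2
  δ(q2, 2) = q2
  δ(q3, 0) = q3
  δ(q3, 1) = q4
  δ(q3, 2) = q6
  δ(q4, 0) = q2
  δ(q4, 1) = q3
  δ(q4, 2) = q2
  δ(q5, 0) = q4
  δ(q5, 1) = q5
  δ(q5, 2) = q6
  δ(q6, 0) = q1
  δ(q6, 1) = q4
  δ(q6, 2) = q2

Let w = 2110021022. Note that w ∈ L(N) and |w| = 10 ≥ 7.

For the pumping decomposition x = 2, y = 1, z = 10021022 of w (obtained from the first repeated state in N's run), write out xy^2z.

21110021022

xy^2z = 2·1·1·10021022 = 21110021022.
Reading y = 1 takes N from q5 back to q5, so after x·y·y the machine is still in q5, and z then leads to the accepting state q5. Hence 21110021022 ∈ L(N).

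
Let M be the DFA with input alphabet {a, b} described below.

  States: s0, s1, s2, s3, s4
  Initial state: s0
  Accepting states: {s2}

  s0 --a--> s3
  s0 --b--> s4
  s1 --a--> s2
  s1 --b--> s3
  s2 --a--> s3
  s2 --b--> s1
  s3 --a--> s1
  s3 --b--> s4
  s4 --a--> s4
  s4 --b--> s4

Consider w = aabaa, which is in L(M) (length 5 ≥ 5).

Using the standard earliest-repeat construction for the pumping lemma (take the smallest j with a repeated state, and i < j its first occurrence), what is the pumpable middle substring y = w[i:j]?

Run of M on w = a a b a a:
  step 0: s0  (start)
  step 1: s3  (read a: s0→s3)
  step 2: s1  (read a: s3→s1)
  step 3: s3  (read b: s1→s3)   ← first repeat (s3 seen earlier)
  step 4: s1  (read a: s3→s1)
  step 5: s2  (read a: s1→s2)

So i = 1, j = 3, giving x = w[0:1] = a, y = w[1:3] = ab, z = w[3:5] = aa.
Check: |xy| = 3 ≤ 5 and |y| = 2 ≥ 1. Reading y takes M from s3 back to s3, so every xyⁱz is accepted.

ab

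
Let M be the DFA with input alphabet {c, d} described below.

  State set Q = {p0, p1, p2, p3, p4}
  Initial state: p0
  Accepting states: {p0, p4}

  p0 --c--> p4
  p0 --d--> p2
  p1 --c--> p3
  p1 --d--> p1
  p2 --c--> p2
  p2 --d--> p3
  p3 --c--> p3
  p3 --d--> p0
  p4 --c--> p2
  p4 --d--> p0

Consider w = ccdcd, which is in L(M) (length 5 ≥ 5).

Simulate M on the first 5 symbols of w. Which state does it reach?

Run of M on the first 5 characters of w = c c d c d:
  step 0: p0  (start)
  step 1: p4  (read c: p0→p4)
  step 2: p2  (read c: p4→p2)
  step 3: p3  (read d: p2→p3)
  step 4: p3  (read c: p3→p3)
  step 5: p0  (read d: p3→p0)

After reading 5 characters, M is in state p0.

p0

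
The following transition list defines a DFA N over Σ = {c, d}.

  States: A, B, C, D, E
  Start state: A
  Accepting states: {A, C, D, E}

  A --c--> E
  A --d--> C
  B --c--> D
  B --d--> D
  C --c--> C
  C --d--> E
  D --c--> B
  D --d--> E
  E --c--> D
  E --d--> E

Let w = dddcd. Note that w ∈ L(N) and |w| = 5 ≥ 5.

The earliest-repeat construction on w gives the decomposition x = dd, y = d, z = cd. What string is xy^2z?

xy^2z = dd·d·d·cd = ddddcd.
Reading y = d takes N from E back to E, so after x·y·y the machine is still in E, and z then leads to the accepting state E. Hence ddddcd ∈ L(N).

ddddcd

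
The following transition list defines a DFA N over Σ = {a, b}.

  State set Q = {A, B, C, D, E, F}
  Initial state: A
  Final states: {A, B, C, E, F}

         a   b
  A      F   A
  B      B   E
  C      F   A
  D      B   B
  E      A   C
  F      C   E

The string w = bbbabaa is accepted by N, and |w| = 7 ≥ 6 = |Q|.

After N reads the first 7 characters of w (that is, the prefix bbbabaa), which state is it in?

State sequence: A -b-> A -b-> A -b-> A -a-> F -b-> E -a-> A -a-> F

After reading 7 characters, N is in state F.
(This kind of state-tracing is the core of the pumping-lemma construction: with 6 states, pigeonhole forces a repeat within the first 6 steps.)

F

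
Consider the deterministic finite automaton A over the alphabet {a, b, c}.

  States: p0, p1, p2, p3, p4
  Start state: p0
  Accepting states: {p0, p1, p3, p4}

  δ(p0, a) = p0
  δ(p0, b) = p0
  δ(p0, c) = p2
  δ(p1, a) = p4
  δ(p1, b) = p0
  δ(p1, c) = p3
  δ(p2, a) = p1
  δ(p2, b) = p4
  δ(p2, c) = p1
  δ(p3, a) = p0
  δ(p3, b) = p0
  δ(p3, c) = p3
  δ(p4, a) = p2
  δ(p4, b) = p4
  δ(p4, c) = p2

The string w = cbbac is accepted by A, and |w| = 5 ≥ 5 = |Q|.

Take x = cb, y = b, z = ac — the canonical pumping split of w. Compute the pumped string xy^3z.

xy^3z = cb·b·b·b·ac = cbbbbac.
Reading y = b takes A from p4 back to p4, so after x·y·y·y the machine is still in p4, and z then leads to the accepting state p1. Hence cbbbbac ∈ L(A).

cbbbbac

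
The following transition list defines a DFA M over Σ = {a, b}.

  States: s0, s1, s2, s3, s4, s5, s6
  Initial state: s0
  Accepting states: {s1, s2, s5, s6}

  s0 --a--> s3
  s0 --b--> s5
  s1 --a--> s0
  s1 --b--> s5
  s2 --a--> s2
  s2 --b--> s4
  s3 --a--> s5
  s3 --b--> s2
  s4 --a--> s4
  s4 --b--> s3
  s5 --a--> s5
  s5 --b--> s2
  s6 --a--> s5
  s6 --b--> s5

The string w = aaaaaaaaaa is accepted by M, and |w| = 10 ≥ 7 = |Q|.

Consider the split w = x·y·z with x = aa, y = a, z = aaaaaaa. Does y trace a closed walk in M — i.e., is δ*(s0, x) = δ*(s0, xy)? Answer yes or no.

yes

Run of M on the first 3 characters of w = a a a:
  step 0: s0  (start)
  step 1: s3  (read a: s0→s3)
  step 2: s5  (read a: s3→s5)
  step 3: s5  (read a: s5→s5)

After x (step 2): s5. After xy (step 3): s5.
They match, so y = a drives M around a cycle from s5 back to itself; pumping y any number of times keeps M in s5 before reading z, and xyⁱz ∈ L(M) for every i ≥ 0.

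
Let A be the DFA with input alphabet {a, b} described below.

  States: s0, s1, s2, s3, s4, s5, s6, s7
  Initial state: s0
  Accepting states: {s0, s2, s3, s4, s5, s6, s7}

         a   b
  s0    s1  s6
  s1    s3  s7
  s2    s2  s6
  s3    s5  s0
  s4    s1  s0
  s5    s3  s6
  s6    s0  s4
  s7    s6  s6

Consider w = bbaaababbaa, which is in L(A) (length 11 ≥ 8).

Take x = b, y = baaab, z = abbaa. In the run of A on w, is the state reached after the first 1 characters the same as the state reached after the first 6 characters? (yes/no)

State sequence: s0 -b-> s6 -b-> s4 -a-> s1 -a-> s3 -a-> s5 -b-> s6

After x (step 1): s6. After xy (step 6): s6.
They match, so y = baaab drives A around a cycle from s6 back to itself; pumping y any number of times keeps A in s6 before reading z, and xyⁱz ∈ L(A) for every i ≥ 0.

yes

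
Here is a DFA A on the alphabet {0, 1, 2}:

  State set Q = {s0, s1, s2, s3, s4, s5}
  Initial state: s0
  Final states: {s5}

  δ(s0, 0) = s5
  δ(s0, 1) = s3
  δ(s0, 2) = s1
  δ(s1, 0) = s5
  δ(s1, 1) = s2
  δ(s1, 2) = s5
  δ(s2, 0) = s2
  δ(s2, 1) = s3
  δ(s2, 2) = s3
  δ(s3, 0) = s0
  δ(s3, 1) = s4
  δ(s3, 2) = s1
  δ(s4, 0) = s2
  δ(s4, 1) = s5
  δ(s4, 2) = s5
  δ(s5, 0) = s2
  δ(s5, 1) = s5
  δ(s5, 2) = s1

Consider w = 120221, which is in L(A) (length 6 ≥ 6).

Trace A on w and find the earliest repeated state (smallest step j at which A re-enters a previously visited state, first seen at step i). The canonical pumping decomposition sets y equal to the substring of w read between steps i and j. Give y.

State sequence: s0 -1-> s3 -2-> s1 -0-> s5 -2-> s1 -2-> s5 -1-> s5
First repeat at step 4: s1 was already visited.

So i = 2, j = 4, giving x = w[0:2] = 12, y = w[2:4] = 02, z = w[4:6] = 21.
Check: |xy| = 4 ≤ 6 and |y| = 2 ≥ 1. Reading y takes A from s1 back to s1, so every xyⁱz is accepted.

02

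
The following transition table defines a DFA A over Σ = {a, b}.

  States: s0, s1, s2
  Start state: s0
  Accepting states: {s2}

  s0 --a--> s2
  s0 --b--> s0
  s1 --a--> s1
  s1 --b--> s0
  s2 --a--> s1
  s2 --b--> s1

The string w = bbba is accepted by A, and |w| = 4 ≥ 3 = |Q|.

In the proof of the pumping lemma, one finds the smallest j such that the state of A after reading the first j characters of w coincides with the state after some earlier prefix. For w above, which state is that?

Run of A on w = b b b a:
  step 0: s0  (start)
  step 1: s0  (read b: s0→s0)   ← first repeat (s0 seen earlier)
  step 2: s0  (read b: s0→s0)
  step 3: s0  (read b: s0→s0)
  step 4: s2  (read a: s0→s2)

The earliest repeat is at step j = 1: A is in s0, which it already visited at step i = 0.

s0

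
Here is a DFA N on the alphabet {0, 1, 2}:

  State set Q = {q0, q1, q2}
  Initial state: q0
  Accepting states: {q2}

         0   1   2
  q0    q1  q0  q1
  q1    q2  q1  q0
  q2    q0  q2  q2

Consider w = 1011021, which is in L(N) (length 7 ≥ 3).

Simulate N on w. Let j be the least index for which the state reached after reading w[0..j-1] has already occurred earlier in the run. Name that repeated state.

q0

State sequence: q0 -1-> q0 -0-> q1 -1-> q1 -1-> q1 -0-> q2 -2-> q2 -1-> q2
First repeat at step 1: q0 was already visited.

The earliest repeat is at step j = 1: N is in q0, which it already visited at step i = 0.
Pumping length from the standard proof: p = 3 (the number of states). The repeated state found above gives |xy| = j ≤ 3 and |y| = j − i ≥ 1.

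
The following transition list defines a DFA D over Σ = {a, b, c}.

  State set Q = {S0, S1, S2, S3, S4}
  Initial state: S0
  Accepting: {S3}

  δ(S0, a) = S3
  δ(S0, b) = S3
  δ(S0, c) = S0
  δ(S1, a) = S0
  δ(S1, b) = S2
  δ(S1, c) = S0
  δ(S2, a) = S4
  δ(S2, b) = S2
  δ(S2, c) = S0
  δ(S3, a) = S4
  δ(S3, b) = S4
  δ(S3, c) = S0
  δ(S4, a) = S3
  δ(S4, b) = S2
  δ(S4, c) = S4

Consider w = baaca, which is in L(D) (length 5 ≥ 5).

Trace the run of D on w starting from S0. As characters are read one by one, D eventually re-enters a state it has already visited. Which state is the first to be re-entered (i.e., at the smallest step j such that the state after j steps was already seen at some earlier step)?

Run of D on w = b a a c a:
  step 0: S0  (start)
  step 1: S3  (read b: S0→S3)
  step 2: S4  (read a: S3→S4)
  step 3: S3  (read a: S4→S3)   ← first repeat (S3 seen earlier)
  step 4: S0  (read c: S3→S0)
  step 5: S3  (read a: S0→S3)

The earliest repeat is at step j = 3: D is in S3, which it already visited at step i = 1.
The DFA has 5 states, so the proof of the pumping lemma guarantees a repeated state among the first 5+1 visited; the segment between the two visits is the pumpable y.

S3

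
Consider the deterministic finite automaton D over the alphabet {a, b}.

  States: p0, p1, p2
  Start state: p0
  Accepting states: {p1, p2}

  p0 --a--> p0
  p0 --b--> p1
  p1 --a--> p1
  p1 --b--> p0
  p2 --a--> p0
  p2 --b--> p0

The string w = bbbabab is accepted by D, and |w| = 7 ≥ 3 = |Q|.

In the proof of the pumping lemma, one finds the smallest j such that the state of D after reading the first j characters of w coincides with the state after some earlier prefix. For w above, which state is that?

p0

Run of D on w = b b b a b a b:
  step 0: p0  (start)
  step 1: p1  (read b: p0→p1)
  step 2: p0  (read b: p1→p0)   ← first repeat (p0 seen earlier)
  step 3: p1  (read b: p0→p1)
  step 4: p1  (read a: p1→p1)
  step 5: p0  (read b: p1→p0)
  step 6: p0  (read a: p0→p0)
  step 7: p1  (read b: p0→p1)

The earliest repeat is at step j = 2: D is in p0, which it already visited at step i = 0.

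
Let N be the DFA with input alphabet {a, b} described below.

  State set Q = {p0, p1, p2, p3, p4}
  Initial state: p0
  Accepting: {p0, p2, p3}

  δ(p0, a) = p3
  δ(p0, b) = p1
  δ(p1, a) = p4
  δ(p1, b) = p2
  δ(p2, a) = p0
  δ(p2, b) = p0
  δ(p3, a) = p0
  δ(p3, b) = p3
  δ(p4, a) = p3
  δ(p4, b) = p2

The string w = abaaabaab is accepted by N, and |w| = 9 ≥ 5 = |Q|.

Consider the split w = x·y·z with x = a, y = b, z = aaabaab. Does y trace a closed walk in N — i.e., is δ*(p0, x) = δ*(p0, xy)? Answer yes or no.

yes

State sequence: p0 -a-> p3 -b-> p3

After x (step 1): p3. After xy (step 2): p3.
They match, so y = b drives N around a cycle from p3 back to itself; pumping y any number of times keeps N in p3 before reading z, and xyⁱz ∈ L(N) for every i ≥ 0.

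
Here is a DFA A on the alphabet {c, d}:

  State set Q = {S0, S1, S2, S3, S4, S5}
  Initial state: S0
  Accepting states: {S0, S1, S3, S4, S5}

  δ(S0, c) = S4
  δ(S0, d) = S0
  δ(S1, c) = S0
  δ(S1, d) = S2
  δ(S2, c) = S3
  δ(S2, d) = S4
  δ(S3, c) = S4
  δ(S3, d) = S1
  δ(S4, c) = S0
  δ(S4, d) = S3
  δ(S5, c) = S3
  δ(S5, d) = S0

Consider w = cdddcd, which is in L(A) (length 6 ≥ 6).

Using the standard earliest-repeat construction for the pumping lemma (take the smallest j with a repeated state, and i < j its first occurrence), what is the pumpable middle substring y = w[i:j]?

ddc

State sequence: S0 -c-> S4 -d-> S3 -d-> S1 -d-> S2 -c-> S3 -d-> S1
First repeat at step 5: S3 was already visited.

So i = 2, j = 5, giving x = w[0:2] = cd, y = w[2:5] = ddc, z = w[5:6] = d.
Check: |xy| = 5 ≤ 6 and |y| = 3 ≥ 1. Reading y takes A from S3 back to S3, so every xyⁱz is accepted.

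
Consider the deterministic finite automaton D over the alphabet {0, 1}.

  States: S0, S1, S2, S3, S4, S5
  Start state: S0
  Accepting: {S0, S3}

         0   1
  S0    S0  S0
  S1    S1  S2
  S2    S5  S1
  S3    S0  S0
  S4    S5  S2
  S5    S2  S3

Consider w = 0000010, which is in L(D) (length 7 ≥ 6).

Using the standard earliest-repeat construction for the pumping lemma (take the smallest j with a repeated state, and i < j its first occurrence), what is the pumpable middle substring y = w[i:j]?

State sequence: S0 -0-> S0 -0-> S0 -0-> S0 -0-> S0 -0-> S0 -1-> S0 -0-> S0
First repeat at step 1: S0 was already visited.

So i = 0, j = 1, giving x = w[0:0] = ε, y = w[0:1] = 0, z = w[1:7] = 000010.
Check: |xy| = 1 ≤ 6 and |y| = 1 ≥ 1. Reading y takes D from S0 back to S0, so every xyⁱz is accepted.
With |Q| = 6, pigeonhole forces a state repeat no later than step 6; the substring read between the first and second visits to that state can be pumped.

0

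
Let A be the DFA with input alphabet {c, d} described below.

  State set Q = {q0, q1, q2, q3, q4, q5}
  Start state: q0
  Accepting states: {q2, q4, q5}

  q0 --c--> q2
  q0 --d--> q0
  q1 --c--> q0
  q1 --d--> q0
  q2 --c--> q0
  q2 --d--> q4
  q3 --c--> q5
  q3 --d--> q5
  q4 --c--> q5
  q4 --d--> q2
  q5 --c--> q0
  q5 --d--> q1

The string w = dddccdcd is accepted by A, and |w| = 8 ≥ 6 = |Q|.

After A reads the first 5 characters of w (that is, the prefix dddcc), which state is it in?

q0

Run of A on the first 5 characters of w = d d d c c:
  step 0: q0  (start)
  step 1: q0  (read d: q0→q0)
  step 2: q0  (read d: q0→q0)
  step 3: q0  (read d: q0→q0)
  step 4: q2  (read c: q0→q2)
  step 5: q0  (read c: q2→q0)

After reading 5 characters, A is in state q0.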